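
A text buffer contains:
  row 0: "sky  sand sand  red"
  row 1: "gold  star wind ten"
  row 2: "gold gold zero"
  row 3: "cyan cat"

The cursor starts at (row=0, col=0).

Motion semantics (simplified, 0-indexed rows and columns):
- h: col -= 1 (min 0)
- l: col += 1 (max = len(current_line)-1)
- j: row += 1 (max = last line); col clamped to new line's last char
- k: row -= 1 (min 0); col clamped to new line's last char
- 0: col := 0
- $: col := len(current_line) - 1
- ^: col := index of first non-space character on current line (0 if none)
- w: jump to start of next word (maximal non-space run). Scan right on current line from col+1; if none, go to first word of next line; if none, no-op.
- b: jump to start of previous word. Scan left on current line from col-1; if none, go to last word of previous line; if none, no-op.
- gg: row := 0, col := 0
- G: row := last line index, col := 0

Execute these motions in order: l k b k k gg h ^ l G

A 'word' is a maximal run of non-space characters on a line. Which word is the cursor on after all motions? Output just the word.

Answer: cyan

Derivation:
After 1 (l): row=0 col=1 char='k'
After 2 (k): row=0 col=1 char='k'
After 3 (b): row=0 col=0 char='s'
After 4 (k): row=0 col=0 char='s'
After 5 (k): row=0 col=0 char='s'
After 6 (gg): row=0 col=0 char='s'
After 7 (h): row=0 col=0 char='s'
After 8 (^): row=0 col=0 char='s'
After 9 (l): row=0 col=1 char='k'
After 10 (G): row=3 col=0 char='c'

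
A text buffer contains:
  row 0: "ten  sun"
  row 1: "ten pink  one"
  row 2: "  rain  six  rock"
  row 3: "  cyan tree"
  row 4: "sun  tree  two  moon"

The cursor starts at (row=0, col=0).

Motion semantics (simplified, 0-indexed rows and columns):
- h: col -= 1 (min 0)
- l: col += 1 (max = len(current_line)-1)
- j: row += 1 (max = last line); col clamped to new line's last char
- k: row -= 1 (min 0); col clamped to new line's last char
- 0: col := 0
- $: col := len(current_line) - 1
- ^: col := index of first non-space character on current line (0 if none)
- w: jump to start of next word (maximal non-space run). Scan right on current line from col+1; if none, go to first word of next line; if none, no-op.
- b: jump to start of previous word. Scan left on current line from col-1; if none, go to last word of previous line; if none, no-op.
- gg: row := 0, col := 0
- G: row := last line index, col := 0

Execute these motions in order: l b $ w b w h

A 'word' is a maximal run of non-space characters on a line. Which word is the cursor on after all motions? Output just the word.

Answer: ten

Derivation:
After 1 (l): row=0 col=1 char='e'
After 2 (b): row=0 col=0 char='t'
After 3 ($): row=0 col=7 char='n'
After 4 (w): row=1 col=0 char='t'
After 5 (b): row=0 col=5 char='s'
After 6 (w): row=1 col=0 char='t'
After 7 (h): row=1 col=0 char='t'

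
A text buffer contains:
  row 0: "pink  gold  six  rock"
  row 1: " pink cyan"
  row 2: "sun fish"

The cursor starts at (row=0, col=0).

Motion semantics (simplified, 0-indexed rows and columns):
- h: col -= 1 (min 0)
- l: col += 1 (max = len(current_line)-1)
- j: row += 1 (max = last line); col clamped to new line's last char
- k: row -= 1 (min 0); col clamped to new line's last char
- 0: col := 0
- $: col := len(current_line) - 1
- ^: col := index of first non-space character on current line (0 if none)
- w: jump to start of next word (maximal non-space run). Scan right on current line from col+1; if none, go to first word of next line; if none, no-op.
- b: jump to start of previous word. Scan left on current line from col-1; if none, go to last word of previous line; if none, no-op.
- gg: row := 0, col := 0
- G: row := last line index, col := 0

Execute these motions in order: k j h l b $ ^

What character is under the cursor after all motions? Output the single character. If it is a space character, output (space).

Answer: p

Derivation:
After 1 (k): row=0 col=0 char='p'
After 2 (j): row=1 col=0 char='_'
After 3 (h): row=1 col=0 char='_'
After 4 (l): row=1 col=1 char='p'
After 5 (b): row=0 col=17 char='r'
After 6 ($): row=0 col=20 char='k'
After 7 (^): row=0 col=0 char='p'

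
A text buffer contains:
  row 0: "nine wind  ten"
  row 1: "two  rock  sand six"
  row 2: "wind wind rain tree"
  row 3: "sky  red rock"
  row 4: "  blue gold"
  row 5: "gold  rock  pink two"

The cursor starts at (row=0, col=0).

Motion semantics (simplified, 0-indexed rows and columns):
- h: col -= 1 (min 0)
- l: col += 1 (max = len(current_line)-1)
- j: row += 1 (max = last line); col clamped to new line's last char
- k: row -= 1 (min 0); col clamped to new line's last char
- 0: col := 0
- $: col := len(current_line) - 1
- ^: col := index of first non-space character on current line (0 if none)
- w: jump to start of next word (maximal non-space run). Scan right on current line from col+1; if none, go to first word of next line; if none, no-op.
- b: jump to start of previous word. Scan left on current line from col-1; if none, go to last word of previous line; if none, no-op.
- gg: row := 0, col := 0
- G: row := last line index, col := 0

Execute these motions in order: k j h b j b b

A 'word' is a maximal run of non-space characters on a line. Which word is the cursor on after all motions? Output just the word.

Answer: two

Derivation:
After 1 (k): row=0 col=0 char='n'
After 2 (j): row=1 col=0 char='t'
After 3 (h): row=1 col=0 char='t'
After 4 (b): row=0 col=11 char='t'
After 5 (j): row=1 col=11 char='s'
After 6 (b): row=1 col=5 char='r'
After 7 (b): row=1 col=0 char='t'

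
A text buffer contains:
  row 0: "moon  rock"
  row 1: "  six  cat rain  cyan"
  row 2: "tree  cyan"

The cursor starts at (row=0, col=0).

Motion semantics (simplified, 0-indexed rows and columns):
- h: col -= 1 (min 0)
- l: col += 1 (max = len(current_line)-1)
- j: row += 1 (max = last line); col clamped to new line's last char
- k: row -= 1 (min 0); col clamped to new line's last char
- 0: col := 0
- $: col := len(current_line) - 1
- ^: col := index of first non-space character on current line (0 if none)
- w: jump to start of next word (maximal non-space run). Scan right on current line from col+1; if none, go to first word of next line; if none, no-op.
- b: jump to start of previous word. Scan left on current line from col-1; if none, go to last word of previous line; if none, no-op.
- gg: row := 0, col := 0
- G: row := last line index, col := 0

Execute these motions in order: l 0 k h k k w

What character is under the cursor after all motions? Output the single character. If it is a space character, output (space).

After 1 (l): row=0 col=1 char='o'
After 2 (0): row=0 col=0 char='m'
After 3 (k): row=0 col=0 char='m'
After 4 (h): row=0 col=0 char='m'
After 5 (k): row=0 col=0 char='m'
After 6 (k): row=0 col=0 char='m'
After 7 (w): row=0 col=6 char='r'

Answer: r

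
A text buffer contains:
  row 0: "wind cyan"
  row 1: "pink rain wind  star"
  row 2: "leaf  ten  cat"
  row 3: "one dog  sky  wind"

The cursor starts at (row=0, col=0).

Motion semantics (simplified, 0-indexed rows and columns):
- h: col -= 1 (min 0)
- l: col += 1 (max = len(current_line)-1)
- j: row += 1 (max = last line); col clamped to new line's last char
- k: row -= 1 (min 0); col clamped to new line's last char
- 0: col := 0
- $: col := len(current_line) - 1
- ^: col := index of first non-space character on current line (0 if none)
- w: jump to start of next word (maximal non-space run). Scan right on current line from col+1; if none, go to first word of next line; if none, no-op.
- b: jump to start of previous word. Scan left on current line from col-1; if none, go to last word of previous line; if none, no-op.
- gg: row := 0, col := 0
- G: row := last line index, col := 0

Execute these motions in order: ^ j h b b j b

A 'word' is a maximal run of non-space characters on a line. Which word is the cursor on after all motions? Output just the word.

Answer: cyan

Derivation:
After 1 (^): row=0 col=0 char='w'
After 2 (j): row=1 col=0 char='p'
After 3 (h): row=1 col=0 char='p'
After 4 (b): row=0 col=5 char='c'
After 5 (b): row=0 col=0 char='w'
After 6 (j): row=1 col=0 char='p'
After 7 (b): row=0 col=5 char='c'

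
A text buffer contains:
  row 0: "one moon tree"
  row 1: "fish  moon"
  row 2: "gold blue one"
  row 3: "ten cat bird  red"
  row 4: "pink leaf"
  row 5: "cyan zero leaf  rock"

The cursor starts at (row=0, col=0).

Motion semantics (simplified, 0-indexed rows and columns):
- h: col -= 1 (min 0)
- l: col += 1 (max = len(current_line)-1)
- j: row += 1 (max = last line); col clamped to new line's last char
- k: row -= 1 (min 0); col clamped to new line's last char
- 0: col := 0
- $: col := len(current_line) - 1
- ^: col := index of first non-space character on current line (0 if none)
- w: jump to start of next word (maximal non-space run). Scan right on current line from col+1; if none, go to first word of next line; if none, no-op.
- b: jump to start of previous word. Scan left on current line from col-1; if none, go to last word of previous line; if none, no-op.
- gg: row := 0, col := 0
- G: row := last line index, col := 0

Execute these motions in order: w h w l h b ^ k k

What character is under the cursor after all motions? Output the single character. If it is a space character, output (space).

Answer: o

Derivation:
After 1 (w): row=0 col=4 char='m'
After 2 (h): row=0 col=3 char='_'
After 3 (w): row=0 col=4 char='m'
After 4 (l): row=0 col=5 char='o'
After 5 (h): row=0 col=4 char='m'
After 6 (b): row=0 col=0 char='o'
After 7 (^): row=0 col=0 char='o'
After 8 (k): row=0 col=0 char='o'
After 9 (k): row=0 col=0 char='o'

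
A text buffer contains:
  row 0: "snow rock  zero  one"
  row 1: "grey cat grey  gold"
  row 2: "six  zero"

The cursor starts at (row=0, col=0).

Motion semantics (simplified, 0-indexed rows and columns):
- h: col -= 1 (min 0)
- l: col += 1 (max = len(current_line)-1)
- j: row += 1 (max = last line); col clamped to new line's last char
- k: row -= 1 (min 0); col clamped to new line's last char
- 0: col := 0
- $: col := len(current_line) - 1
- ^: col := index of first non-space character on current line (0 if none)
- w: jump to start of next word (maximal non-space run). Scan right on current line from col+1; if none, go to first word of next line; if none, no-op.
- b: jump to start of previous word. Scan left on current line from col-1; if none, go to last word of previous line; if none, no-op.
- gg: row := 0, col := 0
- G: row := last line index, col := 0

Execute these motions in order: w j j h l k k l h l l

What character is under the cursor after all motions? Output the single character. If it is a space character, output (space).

Answer: c

Derivation:
After 1 (w): row=0 col=5 char='r'
After 2 (j): row=1 col=5 char='c'
After 3 (j): row=2 col=5 char='z'
After 4 (h): row=2 col=4 char='_'
After 5 (l): row=2 col=5 char='z'
After 6 (k): row=1 col=5 char='c'
After 7 (k): row=0 col=5 char='r'
After 8 (l): row=0 col=6 char='o'
After 9 (h): row=0 col=5 char='r'
After 10 (l): row=0 col=6 char='o'
After 11 (l): row=0 col=7 char='c'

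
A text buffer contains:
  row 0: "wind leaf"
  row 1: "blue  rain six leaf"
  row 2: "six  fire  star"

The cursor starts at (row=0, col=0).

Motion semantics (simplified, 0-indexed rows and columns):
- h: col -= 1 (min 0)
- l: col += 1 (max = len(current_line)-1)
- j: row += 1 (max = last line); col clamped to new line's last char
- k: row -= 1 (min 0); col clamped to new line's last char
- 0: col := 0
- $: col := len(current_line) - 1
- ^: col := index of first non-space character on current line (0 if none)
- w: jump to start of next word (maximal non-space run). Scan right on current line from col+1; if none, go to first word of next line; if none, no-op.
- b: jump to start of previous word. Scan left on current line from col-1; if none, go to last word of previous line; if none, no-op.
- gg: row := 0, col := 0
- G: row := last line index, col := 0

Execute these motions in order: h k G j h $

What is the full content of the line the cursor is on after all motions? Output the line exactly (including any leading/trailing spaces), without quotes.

Answer: six  fire  star

Derivation:
After 1 (h): row=0 col=0 char='w'
After 2 (k): row=0 col=0 char='w'
After 3 (G): row=2 col=0 char='s'
After 4 (j): row=2 col=0 char='s'
After 5 (h): row=2 col=0 char='s'
After 6 ($): row=2 col=14 char='r'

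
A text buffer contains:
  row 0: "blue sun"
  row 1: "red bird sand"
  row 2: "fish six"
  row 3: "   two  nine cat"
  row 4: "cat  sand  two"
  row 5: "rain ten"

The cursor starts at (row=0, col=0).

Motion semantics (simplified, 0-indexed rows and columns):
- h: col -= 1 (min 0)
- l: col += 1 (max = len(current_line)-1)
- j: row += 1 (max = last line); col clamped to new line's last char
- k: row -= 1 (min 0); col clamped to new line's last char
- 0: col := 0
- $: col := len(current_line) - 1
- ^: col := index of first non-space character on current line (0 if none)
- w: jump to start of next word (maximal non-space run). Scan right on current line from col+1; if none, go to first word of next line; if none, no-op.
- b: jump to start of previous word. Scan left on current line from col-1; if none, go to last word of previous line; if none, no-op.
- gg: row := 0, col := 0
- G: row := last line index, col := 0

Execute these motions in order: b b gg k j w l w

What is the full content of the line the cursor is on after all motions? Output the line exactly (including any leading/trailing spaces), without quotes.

After 1 (b): row=0 col=0 char='b'
After 2 (b): row=0 col=0 char='b'
After 3 (gg): row=0 col=0 char='b'
After 4 (k): row=0 col=0 char='b'
After 5 (j): row=1 col=0 char='r'
After 6 (w): row=1 col=4 char='b'
After 7 (l): row=1 col=5 char='i'
After 8 (w): row=1 col=9 char='s'

Answer: red bird sand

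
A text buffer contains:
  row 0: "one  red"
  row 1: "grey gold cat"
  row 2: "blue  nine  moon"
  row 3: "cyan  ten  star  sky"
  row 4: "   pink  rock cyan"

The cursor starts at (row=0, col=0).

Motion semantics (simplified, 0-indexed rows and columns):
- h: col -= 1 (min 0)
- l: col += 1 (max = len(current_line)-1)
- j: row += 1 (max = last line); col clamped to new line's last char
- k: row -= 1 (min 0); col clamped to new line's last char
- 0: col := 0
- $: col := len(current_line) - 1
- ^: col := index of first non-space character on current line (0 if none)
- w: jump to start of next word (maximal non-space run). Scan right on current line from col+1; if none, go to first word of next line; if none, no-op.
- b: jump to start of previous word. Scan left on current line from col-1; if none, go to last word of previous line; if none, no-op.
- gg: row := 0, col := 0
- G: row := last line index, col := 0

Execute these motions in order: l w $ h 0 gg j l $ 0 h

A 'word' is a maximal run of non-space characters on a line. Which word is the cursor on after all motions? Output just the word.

Answer: grey

Derivation:
After 1 (l): row=0 col=1 char='n'
After 2 (w): row=0 col=5 char='r'
After 3 ($): row=0 col=7 char='d'
After 4 (h): row=0 col=6 char='e'
After 5 (0): row=0 col=0 char='o'
After 6 (gg): row=0 col=0 char='o'
After 7 (j): row=1 col=0 char='g'
After 8 (l): row=1 col=1 char='r'
After 9 ($): row=1 col=12 char='t'
After 10 (0): row=1 col=0 char='g'
After 11 (h): row=1 col=0 char='g'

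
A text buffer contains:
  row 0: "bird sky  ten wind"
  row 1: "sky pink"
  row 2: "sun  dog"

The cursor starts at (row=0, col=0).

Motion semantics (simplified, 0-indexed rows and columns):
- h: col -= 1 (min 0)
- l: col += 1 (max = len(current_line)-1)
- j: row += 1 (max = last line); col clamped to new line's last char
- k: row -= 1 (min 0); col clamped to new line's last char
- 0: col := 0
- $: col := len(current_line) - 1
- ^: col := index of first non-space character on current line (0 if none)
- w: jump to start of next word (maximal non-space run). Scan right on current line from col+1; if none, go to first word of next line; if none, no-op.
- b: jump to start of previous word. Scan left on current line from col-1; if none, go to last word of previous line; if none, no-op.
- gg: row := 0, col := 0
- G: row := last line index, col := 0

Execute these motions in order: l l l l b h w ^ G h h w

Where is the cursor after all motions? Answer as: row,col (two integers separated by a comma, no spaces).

Answer: 2,5

Derivation:
After 1 (l): row=0 col=1 char='i'
After 2 (l): row=0 col=2 char='r'
After 3 (l): row=0 col=3 char='d'
After 4 (l): row=0 col=4 char='_'
After 5 (b): row=0 col=0 char='b'
After 6 (h): row=0 col=0 char='b'
After 7 (w): row=0 col=5 char='s'
After 8 (^): row=0 col=0 char='b'
After 9 (G): row=2 col=0 char='s'
After 10 (h): row=2 col=0 char='s'
After 11 (h): row=2 col=0 char='s'
After 12 (w): row=2 col=5 char='d'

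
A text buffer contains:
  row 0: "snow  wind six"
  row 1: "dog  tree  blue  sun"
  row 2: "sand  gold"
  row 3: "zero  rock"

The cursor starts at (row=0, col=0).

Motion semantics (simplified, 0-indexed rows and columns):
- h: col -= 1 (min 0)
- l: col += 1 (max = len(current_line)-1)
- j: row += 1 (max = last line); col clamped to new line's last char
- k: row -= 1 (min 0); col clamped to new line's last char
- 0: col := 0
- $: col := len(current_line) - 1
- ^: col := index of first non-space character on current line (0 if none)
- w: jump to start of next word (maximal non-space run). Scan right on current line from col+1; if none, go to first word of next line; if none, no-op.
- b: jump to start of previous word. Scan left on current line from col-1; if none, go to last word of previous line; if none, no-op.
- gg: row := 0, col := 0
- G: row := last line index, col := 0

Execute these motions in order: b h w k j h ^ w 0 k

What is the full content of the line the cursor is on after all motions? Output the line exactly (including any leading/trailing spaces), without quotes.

After 1 (b): row=0 col=0 char='s'
After 2 (h): row=0 col=0 char='s'
After 3 (w): row=0 col=6 char='w'
After 4 (k): row=0 col=6 char='w'
After 5 (j): row=1 col=6 char='r'
After 6 (h): row=1 col=5 char='t'
After 7 (^): row=1 col=0 char='d'
After 8 (w): row=1 col=5 char='t'
After 9 (0): row=1 col=0 char='d'
After 10 (k): row=0 col=0 char='s'

Answer: snow  wind six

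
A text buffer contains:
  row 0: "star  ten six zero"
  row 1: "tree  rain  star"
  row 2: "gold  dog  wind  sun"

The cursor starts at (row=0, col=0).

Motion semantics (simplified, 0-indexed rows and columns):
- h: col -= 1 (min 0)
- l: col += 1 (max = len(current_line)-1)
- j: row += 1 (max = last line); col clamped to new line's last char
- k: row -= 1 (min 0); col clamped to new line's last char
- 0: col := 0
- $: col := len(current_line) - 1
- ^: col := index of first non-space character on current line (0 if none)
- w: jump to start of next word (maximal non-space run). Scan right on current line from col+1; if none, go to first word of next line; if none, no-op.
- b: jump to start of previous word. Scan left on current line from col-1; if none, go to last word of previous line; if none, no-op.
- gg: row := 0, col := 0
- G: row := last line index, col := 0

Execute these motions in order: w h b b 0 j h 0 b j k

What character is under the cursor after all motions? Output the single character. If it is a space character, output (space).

After 1 (w): row=0 col=6 char='t'
After 2 (h): row=0 col=5 char='_'
After 3 (b): row=0 col=0 char='s'
After 4 (b): row=0 col=0 char='s'
After 5 (0): row=0 col=0 char='s'
After 6 (j): row=1 col=0 char='t'
After 7 (h): row=1 col=0 char='t'
After 8 (0): row=1 col=0 char='t'
After 9 (b): row=0 col=14 char='z'
After 10 (j): row=1 col=14 char='a'
After 11 (k): row=0 col=14 char='z'

Answer: z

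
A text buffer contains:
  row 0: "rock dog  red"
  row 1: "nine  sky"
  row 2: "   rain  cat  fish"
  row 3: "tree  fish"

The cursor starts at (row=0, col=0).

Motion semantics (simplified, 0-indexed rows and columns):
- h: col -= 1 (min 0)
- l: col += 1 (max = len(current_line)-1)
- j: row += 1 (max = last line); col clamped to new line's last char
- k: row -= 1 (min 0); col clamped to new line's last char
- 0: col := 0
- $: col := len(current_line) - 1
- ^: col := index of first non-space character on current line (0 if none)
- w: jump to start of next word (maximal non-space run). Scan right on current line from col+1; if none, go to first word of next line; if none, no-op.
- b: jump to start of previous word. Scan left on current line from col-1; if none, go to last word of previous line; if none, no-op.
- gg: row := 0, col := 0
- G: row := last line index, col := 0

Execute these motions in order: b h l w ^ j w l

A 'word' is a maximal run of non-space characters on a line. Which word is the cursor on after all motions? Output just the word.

After 1 (b): row=0 col=0 char='r'
After 2 (h): row=0 col=0 char='r'
After 3 (l): row=0 col=1 char='o'
After 4 (w): row=0 col=5 char='d'
After 5 (^): row=0 col=0 char='r'
After 6 (j): row=1 col=0 char='n'
After 7 (w): row=1 col=6 char='s'
After 8 (l): row=1 col=7 char='k'

Answer: sky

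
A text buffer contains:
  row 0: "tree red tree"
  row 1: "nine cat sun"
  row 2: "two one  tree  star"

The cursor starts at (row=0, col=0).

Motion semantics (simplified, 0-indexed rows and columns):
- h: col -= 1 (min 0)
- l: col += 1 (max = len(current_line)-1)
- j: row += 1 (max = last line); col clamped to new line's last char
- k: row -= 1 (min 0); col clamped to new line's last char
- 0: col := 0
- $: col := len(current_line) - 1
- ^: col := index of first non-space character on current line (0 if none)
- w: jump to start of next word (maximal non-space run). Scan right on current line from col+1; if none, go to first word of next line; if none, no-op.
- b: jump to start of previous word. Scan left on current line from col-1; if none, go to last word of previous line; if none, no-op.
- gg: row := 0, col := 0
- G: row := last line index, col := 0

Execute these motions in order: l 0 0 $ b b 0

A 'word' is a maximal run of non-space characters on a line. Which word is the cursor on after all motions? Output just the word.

After 1 (l): row=0 col=1 char='r'
After 2 (0): row=0 col=0 char='t'
After 3 (0): row=0 col=0 char='t'
After 4 ($): row=0 col=12 char='e'
After 5 (b): row=0 col=9 char='t'
After 6 (b): row=0 col=5 char='r'
After 7 (0): row=0 col=0 char='t'

Answer: tree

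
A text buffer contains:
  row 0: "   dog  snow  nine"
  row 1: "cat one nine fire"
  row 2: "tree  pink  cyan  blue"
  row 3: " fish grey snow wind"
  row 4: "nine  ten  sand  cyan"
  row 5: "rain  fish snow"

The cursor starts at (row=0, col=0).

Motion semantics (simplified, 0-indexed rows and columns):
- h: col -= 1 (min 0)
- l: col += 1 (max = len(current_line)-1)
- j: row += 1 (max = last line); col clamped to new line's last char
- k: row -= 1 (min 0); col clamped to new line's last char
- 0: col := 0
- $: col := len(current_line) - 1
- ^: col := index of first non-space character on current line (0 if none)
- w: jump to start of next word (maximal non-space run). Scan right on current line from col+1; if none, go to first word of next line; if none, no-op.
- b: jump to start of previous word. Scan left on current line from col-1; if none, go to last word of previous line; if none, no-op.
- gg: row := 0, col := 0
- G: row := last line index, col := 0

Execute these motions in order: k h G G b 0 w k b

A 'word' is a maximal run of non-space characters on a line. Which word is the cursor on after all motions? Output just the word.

After 1 (k): row=0 col=0 char='_'
After 2 (h): row=0 col=0 char='_'
After 3 (G): row=5 col=0 char='r'
After 4 (G): row=5 col=0 char='r'
After 5 (b): row=4 col=17 char='c'
After 6 (0): row=4 col=0 char='n'
After 7 (w): row=4 col=6 char='t'
After 8 (k): row=3 col=6 char='g'
After 9 (b): row=3 col=1 char='f'

Answer: fish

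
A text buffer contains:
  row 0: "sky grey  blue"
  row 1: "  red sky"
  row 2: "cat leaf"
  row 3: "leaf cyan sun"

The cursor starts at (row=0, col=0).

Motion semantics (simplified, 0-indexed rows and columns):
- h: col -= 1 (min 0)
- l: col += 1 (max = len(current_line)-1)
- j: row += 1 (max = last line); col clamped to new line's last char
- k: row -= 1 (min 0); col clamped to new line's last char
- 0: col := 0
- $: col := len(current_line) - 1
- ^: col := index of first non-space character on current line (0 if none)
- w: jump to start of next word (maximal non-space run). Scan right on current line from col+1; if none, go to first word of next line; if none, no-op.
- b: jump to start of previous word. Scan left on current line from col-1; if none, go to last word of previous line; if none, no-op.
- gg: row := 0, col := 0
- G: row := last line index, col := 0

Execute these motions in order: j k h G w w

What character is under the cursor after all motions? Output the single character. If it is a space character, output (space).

Answer: s

Derivation:
After 1 (j): row=1 col=0 char='_'
After 2 (k): row=0 col=0 char='s'
After 3 (h): row=0 col=0 char='s'
After 4 (G): row=3 col=0 char='l'
After 5 (w): row=3 col=5 char='c'
After 6 (w): row=3 col=10 char='s'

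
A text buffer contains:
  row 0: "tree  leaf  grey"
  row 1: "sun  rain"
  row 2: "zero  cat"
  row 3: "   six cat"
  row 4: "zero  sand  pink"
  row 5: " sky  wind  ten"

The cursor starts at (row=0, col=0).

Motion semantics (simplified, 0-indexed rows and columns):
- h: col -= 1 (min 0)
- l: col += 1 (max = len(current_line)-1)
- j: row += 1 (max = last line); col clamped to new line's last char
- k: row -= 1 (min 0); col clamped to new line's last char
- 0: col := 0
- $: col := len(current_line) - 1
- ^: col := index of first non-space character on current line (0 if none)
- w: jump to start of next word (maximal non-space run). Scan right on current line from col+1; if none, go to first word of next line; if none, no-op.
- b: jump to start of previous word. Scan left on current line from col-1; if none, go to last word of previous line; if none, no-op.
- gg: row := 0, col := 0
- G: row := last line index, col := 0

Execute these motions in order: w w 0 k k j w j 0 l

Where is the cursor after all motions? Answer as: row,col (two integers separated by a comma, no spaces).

After 1 (w): row=0 col=6 char='l'
After 2 (w): row=0 col=12 char='g'
After 3 (0): row=0 col=0 char='t'
After 4 (k): row=0 col=0 char='t'
After 5 (k): row=0 col=0 char='t'
After 6 (j): row=1 col=0 char='s'
After 7 (w): row=1 col=5 char='r'
After 8 (j): row=2 col=5 char='_'
After 9 (0): row=2 col=0 char='z'
After 10 (l): row=2 col=1 char='e'

Answer: 2,1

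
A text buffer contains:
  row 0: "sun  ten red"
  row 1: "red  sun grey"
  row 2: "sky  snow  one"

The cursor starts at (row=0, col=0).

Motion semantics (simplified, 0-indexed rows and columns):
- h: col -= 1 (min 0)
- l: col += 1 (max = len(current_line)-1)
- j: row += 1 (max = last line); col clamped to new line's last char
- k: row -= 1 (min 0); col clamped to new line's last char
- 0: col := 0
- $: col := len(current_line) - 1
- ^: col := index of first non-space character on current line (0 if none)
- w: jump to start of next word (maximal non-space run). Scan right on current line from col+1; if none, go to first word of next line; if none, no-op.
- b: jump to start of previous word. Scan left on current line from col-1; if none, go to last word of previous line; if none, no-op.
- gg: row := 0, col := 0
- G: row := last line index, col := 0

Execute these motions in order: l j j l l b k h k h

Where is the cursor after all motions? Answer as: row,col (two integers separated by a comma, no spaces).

Answer: 0,0

Derivation:
After 1 (l): row=0 col=1 char='u'
After 2 (j): row=1 col=1 char='e'
After 3 (j): row=2 col=1 char='k'
After 4 (l): row=2 col=2 char='y'
After 5 (l): row=2 col=3 char='_'
After 6 (b): row=2 col=0 char='s'
After 7 (k): row=1 col=0 char='r'
After 8 (h): row=1 col=0 char='r'
After 9 (k): row=0 col=0 char='s'
After 10 (h): row=0 col=0 char='s'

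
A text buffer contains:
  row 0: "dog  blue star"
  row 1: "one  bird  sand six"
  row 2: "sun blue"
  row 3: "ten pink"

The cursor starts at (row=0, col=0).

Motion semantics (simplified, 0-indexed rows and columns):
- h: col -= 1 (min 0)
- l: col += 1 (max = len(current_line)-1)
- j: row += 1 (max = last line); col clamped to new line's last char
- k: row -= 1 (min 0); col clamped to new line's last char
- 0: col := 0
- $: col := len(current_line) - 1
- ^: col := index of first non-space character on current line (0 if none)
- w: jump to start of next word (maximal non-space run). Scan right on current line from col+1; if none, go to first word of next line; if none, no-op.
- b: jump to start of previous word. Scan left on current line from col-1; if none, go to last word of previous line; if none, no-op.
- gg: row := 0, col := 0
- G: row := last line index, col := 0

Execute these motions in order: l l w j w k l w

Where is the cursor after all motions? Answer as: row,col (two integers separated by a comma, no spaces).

After 1 (l): row=0 col=1 char='o'
After 2 (l): row=0 col=2 char='g'
After 3 (w): row=0 col=5 char='b'
After 4 (j): row=1 col=5 char='b'
After 5 (w): row=1 col=11 char='s'
After 6 (k): row=0 col=11 char='t'
After 7 (l): row=0 col=12 char='a'
After 8 (w): row=1 col=0 char='o'

Answer: 1,0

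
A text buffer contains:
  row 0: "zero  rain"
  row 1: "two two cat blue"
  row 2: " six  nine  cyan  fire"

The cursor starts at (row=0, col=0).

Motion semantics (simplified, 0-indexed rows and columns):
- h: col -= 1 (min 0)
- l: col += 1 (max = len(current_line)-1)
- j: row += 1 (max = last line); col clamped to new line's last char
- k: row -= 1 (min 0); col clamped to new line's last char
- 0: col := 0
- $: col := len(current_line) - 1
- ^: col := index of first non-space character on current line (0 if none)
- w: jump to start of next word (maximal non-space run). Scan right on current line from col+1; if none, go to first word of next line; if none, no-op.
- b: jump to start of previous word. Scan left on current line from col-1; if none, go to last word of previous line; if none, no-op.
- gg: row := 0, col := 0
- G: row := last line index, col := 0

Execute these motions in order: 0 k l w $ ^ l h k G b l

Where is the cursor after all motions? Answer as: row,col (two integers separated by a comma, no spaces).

After 1 (0): row=0 col=0 char='z'
After 2 (k): row=0 col=0 char='z'
After 3 (l): row=0 col=1 char='e'
After 4 (w): row=0 col=6 char='r'
After 5 ($): row=0 col=9 char='n'
After 6 (^): row=0 col=0 char='z'
After 7 (l): row=0 col=1 char='e'
After 8 (h): row=0 col=0 char='z'
After 9 (k): row=0 col=0 char='z'
After 10 (G): row=2 col=0 char='_'
After 11 (b): row=1 col=12 char='b'
After 12 (l): row=1 col=13 char='l'

Answer: 1,13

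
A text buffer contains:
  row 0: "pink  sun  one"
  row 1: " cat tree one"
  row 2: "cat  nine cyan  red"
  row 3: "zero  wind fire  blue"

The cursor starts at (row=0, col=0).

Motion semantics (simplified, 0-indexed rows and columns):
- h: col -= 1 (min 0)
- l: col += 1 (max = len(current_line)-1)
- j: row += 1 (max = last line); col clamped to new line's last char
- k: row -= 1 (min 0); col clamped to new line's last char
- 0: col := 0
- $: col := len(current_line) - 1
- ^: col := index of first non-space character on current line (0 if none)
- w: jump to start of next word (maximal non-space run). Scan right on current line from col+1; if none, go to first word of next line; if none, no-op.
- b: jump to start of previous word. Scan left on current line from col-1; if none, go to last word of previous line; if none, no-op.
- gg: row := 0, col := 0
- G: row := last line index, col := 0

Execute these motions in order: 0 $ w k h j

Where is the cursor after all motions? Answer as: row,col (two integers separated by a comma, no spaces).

After 1 (0): row=0 col=0 char='p'
After 2 ($): row=0 col=13 char='e'
After 3 (w): row=1 col=1 char='c'
After 4 (k): row=0 col=1 char='i'
After 5 (h): row=0 col=0 char='p'
After 6 (j): row=1 col=0 char='_'

Answer: 1,0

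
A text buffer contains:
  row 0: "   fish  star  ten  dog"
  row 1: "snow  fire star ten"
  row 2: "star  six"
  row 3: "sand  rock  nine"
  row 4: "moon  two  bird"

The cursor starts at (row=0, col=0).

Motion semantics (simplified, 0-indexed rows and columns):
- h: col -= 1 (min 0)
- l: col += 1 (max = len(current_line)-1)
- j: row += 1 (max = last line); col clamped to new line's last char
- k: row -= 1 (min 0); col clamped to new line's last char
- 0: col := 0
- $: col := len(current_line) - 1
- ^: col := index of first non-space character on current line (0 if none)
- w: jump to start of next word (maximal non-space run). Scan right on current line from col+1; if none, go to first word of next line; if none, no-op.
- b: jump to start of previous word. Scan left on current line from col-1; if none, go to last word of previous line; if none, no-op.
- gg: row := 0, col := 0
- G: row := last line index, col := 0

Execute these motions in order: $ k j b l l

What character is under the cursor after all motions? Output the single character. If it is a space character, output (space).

Answer: n

Derivation:
After 1 ($): row=0 col=22 char='g'
After 2 (k): row=0 col=22 char='g'
After 3 (j): row=1 col=18 char='n'
After 4 (b): row=1 col=16 char='t'
After 5 (l): row=1 col=17 char='e'
After 6 (l): row=1 col=18 char='n'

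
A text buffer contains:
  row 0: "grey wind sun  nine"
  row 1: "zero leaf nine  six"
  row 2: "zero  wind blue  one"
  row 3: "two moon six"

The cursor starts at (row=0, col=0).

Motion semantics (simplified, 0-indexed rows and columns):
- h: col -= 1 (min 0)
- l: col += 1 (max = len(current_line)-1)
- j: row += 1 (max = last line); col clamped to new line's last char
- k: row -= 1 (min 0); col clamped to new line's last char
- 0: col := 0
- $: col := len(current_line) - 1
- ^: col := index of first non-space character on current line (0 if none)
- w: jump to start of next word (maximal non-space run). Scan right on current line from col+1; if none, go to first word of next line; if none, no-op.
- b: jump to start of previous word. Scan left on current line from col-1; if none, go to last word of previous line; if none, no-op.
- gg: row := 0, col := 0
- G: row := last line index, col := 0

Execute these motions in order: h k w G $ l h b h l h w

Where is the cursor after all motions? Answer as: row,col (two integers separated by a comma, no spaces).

Answer: 3,9

Derivation:
After 1 (h): row=0 col=0 char='g'
After 2 (k): row=0 col=0 char='g'
After 3 (w): row=0 col=5 char='w'
After 4 (G): row=3 col=0 char='t'
After 5 ($): row=3 col=11 char='x'
After 6 (l): row=3 col=11 char='x'
After 7 (h): row=3 col=10 char='i'
After 8 (b): row=3 col=9 char='s'
After 9 (h): row=3 col=8 char='_'
After 10 (l): row=3 col=9 char='s'
After 11 (h): row=3 col=8 char='_'
After 12 (w): row=3 col=9 char='s'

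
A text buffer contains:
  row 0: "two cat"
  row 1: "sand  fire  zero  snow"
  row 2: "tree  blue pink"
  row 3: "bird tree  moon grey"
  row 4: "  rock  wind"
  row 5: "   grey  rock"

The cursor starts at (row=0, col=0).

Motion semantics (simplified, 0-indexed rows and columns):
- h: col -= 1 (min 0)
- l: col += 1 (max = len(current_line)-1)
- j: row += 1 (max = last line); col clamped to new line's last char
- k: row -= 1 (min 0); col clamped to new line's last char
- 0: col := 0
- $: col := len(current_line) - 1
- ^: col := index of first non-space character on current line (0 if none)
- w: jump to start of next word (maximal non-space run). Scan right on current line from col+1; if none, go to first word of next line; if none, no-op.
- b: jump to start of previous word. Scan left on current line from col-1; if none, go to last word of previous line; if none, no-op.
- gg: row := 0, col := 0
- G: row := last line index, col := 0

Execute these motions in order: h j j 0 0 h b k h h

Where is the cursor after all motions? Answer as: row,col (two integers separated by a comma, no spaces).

After 1 (h): row=0 col=0 char='t'
After 2 (j): row=1 col=0 char='s'
After 3 (j): row=2 col=0 char='t'
After 4 (0): row=2 col=0 char='t'
After 5 (0): row=2 col=0 char='t'
After 6 (h): row=2 col=0 char='t'
After 7 (b): row=1 col=18 char='s'
After 8 (k): row=0 col=6 char='t'
After 9 (h): row=0 col=5 char='a'
After 10 (h): row=0 col=4 char='c'

Answer: 0,4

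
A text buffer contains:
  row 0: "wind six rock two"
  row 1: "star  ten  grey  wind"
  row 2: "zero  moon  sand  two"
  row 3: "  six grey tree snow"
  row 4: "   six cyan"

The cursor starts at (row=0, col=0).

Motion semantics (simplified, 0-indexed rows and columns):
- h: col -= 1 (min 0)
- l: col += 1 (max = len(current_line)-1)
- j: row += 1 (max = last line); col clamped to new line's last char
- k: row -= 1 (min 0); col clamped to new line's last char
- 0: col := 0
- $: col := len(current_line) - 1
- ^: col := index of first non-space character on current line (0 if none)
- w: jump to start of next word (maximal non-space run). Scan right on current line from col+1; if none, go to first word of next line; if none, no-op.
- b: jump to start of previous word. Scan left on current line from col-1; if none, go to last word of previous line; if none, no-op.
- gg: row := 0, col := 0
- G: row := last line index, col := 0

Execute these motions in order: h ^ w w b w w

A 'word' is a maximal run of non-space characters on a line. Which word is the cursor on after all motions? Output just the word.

Answer: two

Derivation:
After 1 (h): row=0 col=0 char='w'
After 2 (^): row=0 col=0 char='w'
After 3 (w): row=0 col=5 char='s'
After 4 (w): row=0 col=9 char='r'
After 5 (b): row=0 col=5 char='s'
After 6 (w): row=0 col=9 char='r'
After 7 (w): row=0 col=14 char='t'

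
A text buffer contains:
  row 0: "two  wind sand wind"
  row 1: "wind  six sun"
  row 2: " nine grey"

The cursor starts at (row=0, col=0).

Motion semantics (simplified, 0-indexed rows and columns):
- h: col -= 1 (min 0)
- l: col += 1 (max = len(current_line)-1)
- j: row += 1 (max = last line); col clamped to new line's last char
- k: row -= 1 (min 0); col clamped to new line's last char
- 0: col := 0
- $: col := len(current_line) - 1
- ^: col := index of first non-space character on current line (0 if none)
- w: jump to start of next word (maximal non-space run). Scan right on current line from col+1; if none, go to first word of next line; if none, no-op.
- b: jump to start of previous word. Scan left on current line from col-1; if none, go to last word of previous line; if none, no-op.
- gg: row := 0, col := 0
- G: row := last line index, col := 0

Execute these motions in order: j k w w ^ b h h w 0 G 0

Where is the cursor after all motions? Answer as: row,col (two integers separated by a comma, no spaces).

Answer: 2,0

Derivation:
After 1 (j): row=1 col=0 char='w'
After 2 (k): row=0 col=0 char='t'
After 3 (w): row=0 col=5 char='w'
After 4 (w): row=0 col=10 char='s'
After 5 (^): row=0 col=0 char='t'
After 6 (b): row=0 col=0 char='t'
After 7 (h): row=0 col=0 char='t'
After 8 (h): row=0 col=0 char='t'
After 9 (w): row=0 col=5 char='w'
After 10 (0): row=0 col=0 char='t'
After 11 (G): row=2 col=0 char='_'
After 12 (0): row=2 col=0 char='_'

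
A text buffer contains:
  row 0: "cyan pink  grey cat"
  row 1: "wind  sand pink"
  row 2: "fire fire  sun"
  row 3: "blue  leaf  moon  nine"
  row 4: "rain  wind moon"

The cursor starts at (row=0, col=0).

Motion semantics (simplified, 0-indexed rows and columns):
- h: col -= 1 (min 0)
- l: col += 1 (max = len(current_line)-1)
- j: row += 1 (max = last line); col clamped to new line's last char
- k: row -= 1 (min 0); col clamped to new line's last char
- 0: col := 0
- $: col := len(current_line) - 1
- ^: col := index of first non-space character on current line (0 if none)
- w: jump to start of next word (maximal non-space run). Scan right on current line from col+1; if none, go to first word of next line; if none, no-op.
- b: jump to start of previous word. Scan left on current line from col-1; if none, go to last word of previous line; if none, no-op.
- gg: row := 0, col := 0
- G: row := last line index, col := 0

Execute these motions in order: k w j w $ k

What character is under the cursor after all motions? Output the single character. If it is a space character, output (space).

After 1 (k): row=0 col=0 char='c'
After 2 (w): row=0 col=5 char='p'
After 3 (j): row=1 col=5 char='_'
After 4 (w): row=1 col=6 char='s'
After 5 ($): row=1 col=14 char='k'
After 6 (k): row=0 col=14 char='y'

Answer: y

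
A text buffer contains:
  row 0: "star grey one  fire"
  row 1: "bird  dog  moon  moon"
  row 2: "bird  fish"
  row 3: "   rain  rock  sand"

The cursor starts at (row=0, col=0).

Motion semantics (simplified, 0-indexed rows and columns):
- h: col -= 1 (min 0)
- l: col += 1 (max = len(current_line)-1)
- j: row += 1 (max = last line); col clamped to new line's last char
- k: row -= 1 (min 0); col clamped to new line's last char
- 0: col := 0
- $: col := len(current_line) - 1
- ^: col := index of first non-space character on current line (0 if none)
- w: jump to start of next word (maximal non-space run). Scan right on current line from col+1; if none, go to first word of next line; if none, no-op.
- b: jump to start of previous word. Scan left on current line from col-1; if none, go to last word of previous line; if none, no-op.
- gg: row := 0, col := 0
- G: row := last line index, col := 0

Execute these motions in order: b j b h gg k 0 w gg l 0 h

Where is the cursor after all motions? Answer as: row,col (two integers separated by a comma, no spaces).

After 1 (b): row=0 col=0 char='s'
After 2 (j): row=1 col=0 char='b'
After 3 (b): row=0 col=15 char='f'
After 4 (h): row=0 col=14 char='_'
After 5 (gg): row=0 col=0 char='s'
After 6 (k): row=0 col=0 char='s'
After 7 (0): row=0 col=0 char='s'
After 8 (w): row=0 col=5 char='g'
After 9 (gg): row=0 col=0 char='s'
After 10 (l): row=0 col=1 char='t'
After 11 (0): row=0 col=0 char='s'
After 12 (h): row=0 col=0 char='s'

Answer: 0,0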